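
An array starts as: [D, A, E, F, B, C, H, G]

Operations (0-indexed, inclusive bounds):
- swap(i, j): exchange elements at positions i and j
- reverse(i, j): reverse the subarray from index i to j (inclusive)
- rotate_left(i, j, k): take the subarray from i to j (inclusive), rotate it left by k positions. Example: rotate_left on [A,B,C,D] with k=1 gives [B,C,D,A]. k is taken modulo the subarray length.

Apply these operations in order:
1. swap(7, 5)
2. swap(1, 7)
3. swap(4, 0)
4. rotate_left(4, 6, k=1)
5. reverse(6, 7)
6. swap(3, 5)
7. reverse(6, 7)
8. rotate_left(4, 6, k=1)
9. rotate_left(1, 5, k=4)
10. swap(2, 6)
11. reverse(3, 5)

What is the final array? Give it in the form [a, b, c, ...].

Answer: [B, D, G, F, H, E, C, A]

Derivation:
After 1 (swap(7, 5)): [D, A, E, F, B, G, H, C]
After 2 (swap(1, 7)): [D, C, E, F, B, G, H, A]
After 3 (swap(4, 0)): [B, C, E, F, D, G, H, A]
After 4 (rotate_left(4, 6, k=1)): [B, C, E, F, G, H, D, A]
After 5 (reverse(6, 7)): [B, C, E, F, G, H, A, D]
After 6 (swap(3, 5)): [B, C, E, H, G, F, A, D]
After 7 (reverse(6, 7)): [B, C, E, H, G, F, D, A]
After 8 (rotate_left(4, 6, k=1)): [B, C, E, H, F, D, G, A]
After 9 (rotate_left(1, 5, k=4)): [B, D, C, E, H, F, G, A]
After 10 (swap(2, 6)): [B, D, G, E, H, F, C, A]
After 11 (reverse(3, 5)): [B, D, G, F, H, E, C, A]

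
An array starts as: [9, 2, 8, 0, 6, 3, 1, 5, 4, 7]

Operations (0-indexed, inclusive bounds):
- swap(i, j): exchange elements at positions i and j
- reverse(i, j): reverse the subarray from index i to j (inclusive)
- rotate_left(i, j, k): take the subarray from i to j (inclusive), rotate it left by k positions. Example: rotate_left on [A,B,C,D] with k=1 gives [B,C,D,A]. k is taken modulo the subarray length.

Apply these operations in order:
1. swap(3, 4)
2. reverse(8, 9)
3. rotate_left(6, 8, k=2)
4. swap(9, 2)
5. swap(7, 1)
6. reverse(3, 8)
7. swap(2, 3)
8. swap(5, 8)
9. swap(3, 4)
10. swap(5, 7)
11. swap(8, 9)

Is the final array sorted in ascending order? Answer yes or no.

After 1 (swap(3, 4)): [9, 2, 8, 6, 0, 3, 1, 5, 4, 7]
After 2 (reverse(8, 9)): [9, 2, 8, 6, 0, 3, 1, 5, 7, 4]
After 3 (rotate_left(6, 8, k=2)): [9, 2, 8, 6, 0, 3, 7, 1, 5, 4]
After 4 (swap(9, 2)): [9, 2, 4, 6, 0, 3, 7, 1, 5, 8]
After 5 (swap(7, 1)): [9, 1, 4, 6, 0, 3, 7, 2, 5, 8]
After 6 (reverse(3, 8)): [9, 1, 4, 5, 2, 7, 3, 0, 6, 8]
After 7 (swap(2, 3)): [9, 1, 5, 4, 2, 7, 3, 0, 6, 8]
After 8 (swap(5, 8)): [9, 1, 5, 4, 2, 6, 3, 0, 7, 8]
After 9 (swap(3, 4)): [9, 1, 5, 2, 4, 6, 3, 0, 7, 8]
After 10 (swap(5, 7)): [9, 1, 5, 2, 4, 0, 3, 6, 7, 8]
After 11 (swap(8, 9)): [9, 1, 5, 2, 4, 0, 3, 6, 8, 7]

Answer: no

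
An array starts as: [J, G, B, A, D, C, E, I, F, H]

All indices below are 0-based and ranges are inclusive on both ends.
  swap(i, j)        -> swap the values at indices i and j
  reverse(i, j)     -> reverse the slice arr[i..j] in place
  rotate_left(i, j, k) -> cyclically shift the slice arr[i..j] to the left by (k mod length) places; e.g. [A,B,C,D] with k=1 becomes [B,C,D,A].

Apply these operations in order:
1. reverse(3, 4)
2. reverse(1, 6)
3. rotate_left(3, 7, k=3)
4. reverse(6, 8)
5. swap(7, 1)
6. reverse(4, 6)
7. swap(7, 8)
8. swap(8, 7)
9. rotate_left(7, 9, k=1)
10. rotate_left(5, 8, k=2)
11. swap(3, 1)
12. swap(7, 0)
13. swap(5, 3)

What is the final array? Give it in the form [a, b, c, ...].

Answer: [A, G, C, D, F, B, H, J, I, E]

Derivation:
After 1 (reverse(3, 4)): [J, G, B, D, A, C, E, I, F, H]
After 2 (reverse(1, 6)): [J, E, C, A, D, B, G, I, F, H]
After 3 (rotate_left(3, 7, k=3)): [J, E, C, G, I, A, D, B, F, H]
After 4 (reverse(6, 8)): [J, E, C, G, I, A, F, B, D, H]
After 5 (swap(7, 1)): [J, B, C, G, I, A, F, E, D, H]
After 6 (reverse(4, 6)): [J, B, C, G, F, A, I, E, D, H]
After 7 (swap(7, 8)): [J, B, C, G, F, A, I, D, E, H]
After 8 (swap(8, 7)): [J, B, C, G, F, A, I, E, D, H]
After 9 (rotate_left(7, 9, k=1)): [J, B, C, G, F, A, I, D, H, E]
After 10 (rotate_left(5, 8, k=2)): [J, B, C, G, F, D, H, A, I, E]
After 11 (swap(3, 1)): [J, G, C, B, F, D, H, A, I, E]
After 12 (swap(7, 0)): [A, G, C, B, F, D, H, J, I, E]
After 13 (swap(5, 3)): [A, G, C, D, F, B, H, J, I, E]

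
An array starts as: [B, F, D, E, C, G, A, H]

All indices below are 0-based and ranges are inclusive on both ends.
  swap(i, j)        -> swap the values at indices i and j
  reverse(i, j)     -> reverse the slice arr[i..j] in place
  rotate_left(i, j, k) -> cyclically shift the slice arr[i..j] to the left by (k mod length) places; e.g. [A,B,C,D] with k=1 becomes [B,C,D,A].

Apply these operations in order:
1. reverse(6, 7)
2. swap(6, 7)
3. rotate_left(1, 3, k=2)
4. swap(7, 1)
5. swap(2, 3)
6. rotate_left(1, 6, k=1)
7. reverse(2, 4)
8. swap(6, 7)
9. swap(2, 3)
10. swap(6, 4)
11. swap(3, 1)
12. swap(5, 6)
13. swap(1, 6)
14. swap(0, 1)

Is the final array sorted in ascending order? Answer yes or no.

After 1 (reverse(6, 7)): [B, F, D, E, C, G, H, A]
After 2 (swap(6, 7)): [B, F, D, E, C, G, A, H]
After 3 (rotate_left(1, 3, k=2)): [B, E, F, D, C, G, A, H]
After 4 (swap(7, 1)): [B, H, F, D, C, G, A, E]
After 5 (swap(2, 3)): [B, H, D, F, C, G, A, E]
After 6 (rotate_left(1, 6, k=1)): [B, D, F, C, G, A, H, E]
After 7 (reverse(2, 4)): [B, D, G, C, F, A, H, E]
After 8 (swap(6, 7)): [B, D, G, C, F, A, E, H]
After 9 (swap(2, 3)): [B, D, C, G, F, A, E, H]
After 10 (swap(6, 4)): [B, D, C, G, E, A, F, H]
After 11 (swap(3, 1)): [B, G, C, D, E, A, F, H]
After 12 (swap(5, 6)): [B, G, C, D, E, F, A, H]
After 13 (swap(1, 6)): [B, A, C, D, E, F, G, H]
After 14 (swap(0, 1)): [A, B, C, D, E, F, G, H]

Answer: yes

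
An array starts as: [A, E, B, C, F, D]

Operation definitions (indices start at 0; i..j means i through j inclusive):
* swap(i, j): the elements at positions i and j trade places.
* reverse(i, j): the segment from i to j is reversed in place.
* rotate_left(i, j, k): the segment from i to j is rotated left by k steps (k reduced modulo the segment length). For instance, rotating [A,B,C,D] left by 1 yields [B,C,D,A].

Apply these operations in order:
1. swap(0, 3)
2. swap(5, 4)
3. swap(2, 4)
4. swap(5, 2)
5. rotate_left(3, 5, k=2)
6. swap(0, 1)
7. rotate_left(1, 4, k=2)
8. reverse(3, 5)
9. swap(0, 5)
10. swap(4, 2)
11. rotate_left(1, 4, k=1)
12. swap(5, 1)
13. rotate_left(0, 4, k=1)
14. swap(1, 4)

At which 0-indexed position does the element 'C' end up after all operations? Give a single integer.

After 1 (swap(0, 3)): [C, E, B, A, F, D]
After 2 (swap(5, 4)): [C, E, B, A, D, F]
After 3 (swap(2, 4)): [C, E, D, A, B, F]
After 4 (swap(5, 2)): [C, E, F, A, B, D]
After 5 (rotate_left(3, 5, k=2)): [C, E, F, D, A, B]
After 6 (swap(0, 1)): [E, C, F, D, A, B]
After 7 (rotate_left(1, 4, k=2)): [E, D, A, C, F, B]
After 8 (reverse(3, 5)): [E, D, A, B, F, C]
After 9 (swap(0, 5)): [C, D, A, B, F, E]
After 10 (swap(4, 2)): [C, D, F, B, A, E]
After 11 (rotate_left(1, 4, k=1)): [C, F, B, A, D, E]
After 12 (swap(5, 1)): [C, E, B, A, D, F]
After 13 (rotate_left(0, 4, k=1)): [E, B, A, D, C, F]
After 14 (swap(1, 4)): [E, C, A, D, B, F]

Answer: 1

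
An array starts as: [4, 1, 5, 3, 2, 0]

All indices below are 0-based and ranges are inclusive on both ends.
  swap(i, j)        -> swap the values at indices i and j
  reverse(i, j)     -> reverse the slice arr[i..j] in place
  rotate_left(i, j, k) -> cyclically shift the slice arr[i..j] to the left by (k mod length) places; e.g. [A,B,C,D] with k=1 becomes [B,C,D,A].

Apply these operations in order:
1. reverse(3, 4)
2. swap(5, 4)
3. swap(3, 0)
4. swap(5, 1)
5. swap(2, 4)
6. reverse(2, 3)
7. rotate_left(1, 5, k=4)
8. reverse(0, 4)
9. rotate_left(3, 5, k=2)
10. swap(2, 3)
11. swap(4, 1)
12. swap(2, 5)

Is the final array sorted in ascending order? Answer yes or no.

After 1 (reverse(3, 4)): [4, 1, 5, 2, 3, 0]
After 2 (swap(5, 4)): [4, 1, 5, 2, 0, 3]
After 3 (swap(3, 0)): [2, 1, 5, 4, 0, 3]
After 4 (swap(5, 1)): [2, 3, 5, 4, 0, 1]
After 5 (swap(2, 4)): [2, 3, 0, 4, 5, 1]
After 6 (reverse(2, 3)): [2, 3, 4, 0, 5, 1]
After 7 (rotate_left(1, 5, k=4)): [2, 1, 3, 4, 0, 5]
After 8 (reverse(0, 4)): [0, 4, 3, 1, 2, 5]
After 9 (rotate_left(3, 5, k=2)): [0, 4, 3, 5, 1, 2]
After 10 (swap(2, 3)): [0, 4, 5, 3, 1, 2]
After 11 (swap(4, 1)): [0, 1, 5, 3, 4, 2]
After 12 (swap(2, 5)): [0, 1, 2, 3, 4, 5]

Answer: yes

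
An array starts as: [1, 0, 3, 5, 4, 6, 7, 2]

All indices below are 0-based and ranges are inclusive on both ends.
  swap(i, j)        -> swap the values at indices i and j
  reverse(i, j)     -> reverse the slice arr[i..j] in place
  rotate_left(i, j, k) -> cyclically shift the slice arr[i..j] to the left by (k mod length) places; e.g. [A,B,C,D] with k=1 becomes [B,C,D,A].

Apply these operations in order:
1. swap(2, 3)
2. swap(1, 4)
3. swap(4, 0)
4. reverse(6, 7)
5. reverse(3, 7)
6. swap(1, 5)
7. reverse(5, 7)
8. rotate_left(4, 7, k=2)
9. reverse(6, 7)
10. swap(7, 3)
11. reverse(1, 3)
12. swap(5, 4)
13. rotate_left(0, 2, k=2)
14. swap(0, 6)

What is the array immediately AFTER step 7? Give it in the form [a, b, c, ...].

Answer: [0, 6, 5, 7, 2, 3, 1, 4]

Derivation:
After 1 (swap(2, 3)): [1, 0, 5, 3, 4, 6, 7, 2]
After 2 (swap(1, 4)): [1, 4, 5, 3, 0, 6, 7, 2]
After 3 (swap(4, 0)): [0, 4, 5, 3, 1, 6, 7, 2]
After 4 (reverse(6, 7)): [0, 4, 5, 3, 1, 6, 2, 7]
After 5 (reverse(3, 7)): [0, 4, 5, 7, 2, 6, 1, 3]
After 6 (swap(1, 5)): [0, 6, 5, 7, 2, 4, 1, 3]
After 7 (reverse(5, 7)): [0, 6, 5, 7, 2, 3, 1, 4]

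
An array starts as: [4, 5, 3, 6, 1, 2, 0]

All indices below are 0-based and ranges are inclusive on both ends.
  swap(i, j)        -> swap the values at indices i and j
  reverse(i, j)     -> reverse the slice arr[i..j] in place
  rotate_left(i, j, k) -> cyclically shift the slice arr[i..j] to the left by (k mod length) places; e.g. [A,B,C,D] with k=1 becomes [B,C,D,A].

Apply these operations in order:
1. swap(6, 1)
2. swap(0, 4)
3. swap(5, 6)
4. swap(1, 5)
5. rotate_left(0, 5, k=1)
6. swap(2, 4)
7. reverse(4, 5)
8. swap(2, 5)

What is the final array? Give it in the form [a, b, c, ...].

After 1 (swap(6, 1)): [4, 0, 3, 6, 1, 2, 5]
After 2 (swap(0, 4)): [1, 0, 3, 6, 4, 2, 5]
After 3 (swap(5, 6)): [1, 0, 3, 6, 4, 5, 2]
After 4 (swap(1, 5)): [1, 5, 3, 6, 4, 0, 2]
After 5 (rotate_left(0, 5, k=1)): [5, 3, 6, 4, 0, 1, 2]
After 6 (swap(2, 4)): [5, 3, 0, 4, 6, 1, 2]
After 7 (reverse(4, 5)): [5, 3, 0, 4, 1, 6, 2]
After 8 (swap(2, 5)): [5, 3, 6, 4, 1, 0, 2]

Answer: [5, 3, 6, 4, 1, 0, 2]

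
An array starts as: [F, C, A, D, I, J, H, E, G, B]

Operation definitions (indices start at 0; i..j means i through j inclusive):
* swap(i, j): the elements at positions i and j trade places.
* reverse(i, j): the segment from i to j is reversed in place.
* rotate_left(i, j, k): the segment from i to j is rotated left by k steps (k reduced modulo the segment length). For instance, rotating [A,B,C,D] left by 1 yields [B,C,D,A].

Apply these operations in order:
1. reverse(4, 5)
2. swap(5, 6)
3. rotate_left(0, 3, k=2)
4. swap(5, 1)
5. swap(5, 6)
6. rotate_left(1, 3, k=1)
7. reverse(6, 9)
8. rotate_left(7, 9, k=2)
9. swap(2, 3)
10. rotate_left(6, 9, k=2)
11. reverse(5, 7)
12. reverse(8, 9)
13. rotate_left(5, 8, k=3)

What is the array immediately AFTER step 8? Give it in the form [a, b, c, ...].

After 1 (reverse(4, 5)): [F, C, A, D, J, I, H, E, G, B]
After 2 (swap(5, 6)): [F, C, A, D, J, H, I, E, G, B]
After 3 (rotate_left(0, 3, k=2)): [A, D, F, C, J, H, I, E, G, B]
After 4 (swap(5, 1)): [A, H, F, C, J, D, I, E, G, B]
After 5 (swap(5, 6)): [A, H, F, C, J, I, D, E, G, B]
After 6 (rotate_left(1, 3, k=1)): [A, F, C, H, J, I, D, E, G, B]
After 7 (reverse(6, 9)): [A, F, C, H, J, I, B, G, E, D]
After 8 (rotate_left(7, 9, k=2)): [A, F, C, H, J, I, B, D, G, E]

Answer: [A, F, C, H, J, I, B, D, G, E]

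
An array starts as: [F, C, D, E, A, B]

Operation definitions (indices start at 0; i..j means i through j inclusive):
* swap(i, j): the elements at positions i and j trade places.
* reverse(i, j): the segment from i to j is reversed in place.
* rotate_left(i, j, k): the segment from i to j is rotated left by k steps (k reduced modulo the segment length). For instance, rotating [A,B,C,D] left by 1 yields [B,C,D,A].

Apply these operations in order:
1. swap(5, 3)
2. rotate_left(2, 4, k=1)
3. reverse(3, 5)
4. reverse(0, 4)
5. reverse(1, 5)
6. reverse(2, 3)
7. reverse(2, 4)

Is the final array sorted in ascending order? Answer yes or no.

Answer: no

Derivation:
After 1 (swap(5, 3)): [F, C, D, B, A, E]
After 2 (rotate_left(2, 4, k=1)): [F, C, B, A, D, E]
After 3 (reverse(3, 5)): [F, C, B, E, D, A]
After 4 (reverse(0, 4)): [D, E, B, C, F, A]
After 5 (reverse(1, 5)): [D, A, F, C, B, E]
After 6 (reverse(2, 3)): [D, A, C, F, B, E]
After 7 (reverse(2, 4)): [D, A, B, F, C, E]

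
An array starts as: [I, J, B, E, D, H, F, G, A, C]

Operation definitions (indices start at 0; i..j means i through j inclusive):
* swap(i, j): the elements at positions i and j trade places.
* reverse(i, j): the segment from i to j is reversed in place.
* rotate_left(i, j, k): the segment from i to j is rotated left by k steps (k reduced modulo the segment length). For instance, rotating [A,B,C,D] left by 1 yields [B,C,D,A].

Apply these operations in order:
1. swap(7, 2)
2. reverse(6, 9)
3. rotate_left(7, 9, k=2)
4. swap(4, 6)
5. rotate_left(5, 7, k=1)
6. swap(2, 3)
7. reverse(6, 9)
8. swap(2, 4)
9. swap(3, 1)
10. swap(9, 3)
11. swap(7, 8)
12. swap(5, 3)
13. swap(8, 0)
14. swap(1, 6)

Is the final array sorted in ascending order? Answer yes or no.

After 1 (swap(7, 2)): [I, J, G, E, D, H, F, B, A, C]
After 2 (reverse(6, 9)): [I, J, G, E, D, H, C, A, B, F]
After 3 (rotate_left(7, 9, k=2)): [I, J, G, E, D, H, C, F, A, B]
After 4 (swap(4, 6)): [I, J, G, E, C, H, D, F, A, B]
After 5 (rotate_left(5, 7, k=1)): [I, J, G, E, C, D, F, H, A, B]
After 6 (swap(2, 3)): [I, J, E, G, C, D, F, H, A, B]
After 7 (reverse(6, 9)): [I, J, E, G, C, D, B, A, H, F]
After 8 (swap(2, 4)): [I, J, C, G, E, D, B, A, H, F]
After 9 (swap(3, 1)): [I, G, C, J, E, D, B, A, H, F]
After 10 (swap(9, 3)): [I, G, C, F, E, D, B, A, H, J]
After 11 (swap(7, 8)): [I, G, C, F, E, D, B, H, A, J]
After 12 (swap(5, 3)): [I, G, C, D, E, F, B, H, A, J]
After 13 (swap(8, 0)): [A, G, C, D, E, F, B, H, I, J]
After 14 (swap(1, 6)): [A, B, C, D, E, F, G, H, I, J]

Answer: yes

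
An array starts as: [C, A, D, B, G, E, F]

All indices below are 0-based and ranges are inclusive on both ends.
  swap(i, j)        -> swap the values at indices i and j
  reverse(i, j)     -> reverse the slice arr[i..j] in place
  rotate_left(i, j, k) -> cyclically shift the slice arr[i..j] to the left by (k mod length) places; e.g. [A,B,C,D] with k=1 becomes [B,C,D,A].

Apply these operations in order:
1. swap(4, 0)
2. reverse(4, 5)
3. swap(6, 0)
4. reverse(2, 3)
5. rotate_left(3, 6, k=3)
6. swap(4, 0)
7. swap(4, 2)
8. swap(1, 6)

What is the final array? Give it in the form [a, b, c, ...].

Answer: [D, C, F, G, B, E, A]

Derivation:
After 1 (swap(4, 0)): [G, A, D, B, C, E, F]
After 2 (reverse(4, 5)): [G, A, D, B, E, C, F]
After 3 (swap(6, 0)): [F, A, D, B, E, C, G]
After 4 (reverse(2, 3)): [F, A, B, D, E, C, G]
After 5 (rotate_left(3, 6, k=3)): [F, A, B, G, D, E, C]
After 6 (swap(4, 0)): [D, A, B, G, F, E, C]
After 7 (swap(4, 2)): [D, A, F, G, B, E, C]
After 8 (swap(1, 6)): [D, C, F, G, B, E, A]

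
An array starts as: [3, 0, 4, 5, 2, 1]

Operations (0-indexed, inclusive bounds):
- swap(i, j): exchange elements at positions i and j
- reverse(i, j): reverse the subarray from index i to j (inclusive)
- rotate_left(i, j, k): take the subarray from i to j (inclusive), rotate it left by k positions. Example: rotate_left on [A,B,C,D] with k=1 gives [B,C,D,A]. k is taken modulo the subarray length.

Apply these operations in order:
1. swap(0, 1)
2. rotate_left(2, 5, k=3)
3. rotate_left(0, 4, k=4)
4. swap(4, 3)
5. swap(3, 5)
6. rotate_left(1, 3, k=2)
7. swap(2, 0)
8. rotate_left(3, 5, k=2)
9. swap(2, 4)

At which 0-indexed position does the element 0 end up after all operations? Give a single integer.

After 1 (swap(0, 1)): [0, 3, 4, 5, 2, 1]
After 2 (rotate_left(2, 5, k=3)): [0, 3, 1, 4, 5, 2]
After 3 (rotate_left(0, 4, k=4)): [5, 0, 3, 1, 4, 2]
After 4 (swap(4, 3)): [5, 0, 3, 4, 1, 2]
After 5 (swap(3, 5)): [5, 0, 3, 2, 1, 4]
After 6 (rotate_left(1, 3, k=2)): [5, 2, 0, 3, 1, 4]
After 7 (swap(2, 0)): [0, 2, 5, 3, 1, 4]
After 8 (rotate_left(3, 5, k=2)): [0, 2, 5, 4, 3, 1]
After 9 (swap(2, 4)): [0, 2, 3, 4, 5, 1]

Answer: 0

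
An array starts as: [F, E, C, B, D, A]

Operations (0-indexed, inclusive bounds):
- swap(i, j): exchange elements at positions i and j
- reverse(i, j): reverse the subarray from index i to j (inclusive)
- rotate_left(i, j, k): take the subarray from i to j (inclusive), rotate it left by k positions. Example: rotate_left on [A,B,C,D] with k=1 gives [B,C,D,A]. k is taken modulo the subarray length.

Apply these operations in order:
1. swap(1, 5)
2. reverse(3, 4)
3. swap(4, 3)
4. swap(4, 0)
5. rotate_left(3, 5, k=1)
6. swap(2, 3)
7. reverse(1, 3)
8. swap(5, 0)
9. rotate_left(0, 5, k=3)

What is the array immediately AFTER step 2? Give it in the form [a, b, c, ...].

Answer: [F, A, C, D, B, E]

Derivation:
After 1 (swap(1, 5)): [F, A, C, B, D, E]
After 2 (reverse(3, 4)): [F, A, C, D, B, E]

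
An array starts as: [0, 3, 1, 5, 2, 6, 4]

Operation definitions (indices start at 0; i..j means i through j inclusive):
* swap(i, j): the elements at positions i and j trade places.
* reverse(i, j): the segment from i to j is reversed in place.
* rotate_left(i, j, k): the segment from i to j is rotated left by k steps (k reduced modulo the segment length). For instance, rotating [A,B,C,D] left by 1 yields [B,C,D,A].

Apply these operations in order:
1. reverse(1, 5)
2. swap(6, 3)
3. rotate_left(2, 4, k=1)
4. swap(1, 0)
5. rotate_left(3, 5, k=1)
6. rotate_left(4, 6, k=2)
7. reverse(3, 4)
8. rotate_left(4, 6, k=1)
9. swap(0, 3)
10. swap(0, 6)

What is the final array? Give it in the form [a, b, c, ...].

Answer: [2, 0, 4, 6, 3, 1, 5]

Derivation:
After 1 (reverse(1, 5)): [0, 6, 2, 5, 1, 3, 4]
After 2 (swap(6, 3)): [0, 6, 2, 4, 1, 3, 5]
After 3 (rotate_left(2, 4, k=1)): [0, 6, 4, 1, 2, 3, 5]
After 4 (swap(1, 0)): [6, 0, 4, 1, 2, 3, 5]
After 5 (rotate_left(3, 5, k=1)): [6, 0, 4, 2, 3, 1, 5]
After 6 (rotate_left(4, 6, k=2)): [6, 0, 4, 2, 5, 3, 1]
After 7 (reverse(3, 4)): [6, 0, 4, 5, 2, 3, 1]
After 8 (rotate_left(4, 6, k=1)): [6, 0, 4, 5, 3, 1, 2]
After 9 (swap(0, 3)): [5, 0, 4, 6, 3, 1, 2]
After 10 (swap(0, 6)): [2, 0, 4, 6, 3, 1, 5]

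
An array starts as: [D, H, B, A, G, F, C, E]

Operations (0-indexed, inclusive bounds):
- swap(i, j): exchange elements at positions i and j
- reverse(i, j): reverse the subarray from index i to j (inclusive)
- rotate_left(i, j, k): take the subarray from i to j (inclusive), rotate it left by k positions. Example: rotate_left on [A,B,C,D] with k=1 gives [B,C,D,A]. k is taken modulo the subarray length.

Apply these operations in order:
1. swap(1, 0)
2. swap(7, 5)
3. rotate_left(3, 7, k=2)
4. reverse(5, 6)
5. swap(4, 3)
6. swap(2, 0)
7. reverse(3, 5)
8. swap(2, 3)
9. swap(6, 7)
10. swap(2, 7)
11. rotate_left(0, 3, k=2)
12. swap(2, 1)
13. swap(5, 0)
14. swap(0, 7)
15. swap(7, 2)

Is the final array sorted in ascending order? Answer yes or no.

Answer: yes

Derivation:
After 1 (swap(1, 0)): [H, D, B, A, G, F, C, E]
After 2 (swap(7, 5)): [H, D, B, A, G, E, C, F]
After 3 (rotate_left(3, 7, k=2)): [H, D, B, E, C, F, A, G]
After 4 (reverse(5, 6)): [H, D, B, E, C, A, F, G]
After 5 (swap(4, 3)): [H, D, B, C, E, A, F, G]
After 6 (swap(2, 0)): [B, D, H, C, E, A, F, G]
After 7 (reverse(3, 5)): [B, D, H, A, E, C, F, G]
After 8 (swap(2, 3)): [B, D, A, H, E, C, F, G]
After 9 (swap(6, 7)): [B, D, A, H, E, C, G, F]
After 10 (swap(2, 7)): [B, D, F, H, E, C, G, A]
After 11 (rotate_left(0, 3, k=2)): [F, H, B, D, E, C, G, A]
After 12 (swap(2, 1)): [F, B, H, D, E, C, G, A]
After 13 (swap(5, 0)): [C, B, H, D, E, F, G, A]
After 14 (swap(0, 7)): [A, B, H, D, E, F, G, C]
After 15 (swap(7, 2)): [A, B, C, D, E, F, G, H]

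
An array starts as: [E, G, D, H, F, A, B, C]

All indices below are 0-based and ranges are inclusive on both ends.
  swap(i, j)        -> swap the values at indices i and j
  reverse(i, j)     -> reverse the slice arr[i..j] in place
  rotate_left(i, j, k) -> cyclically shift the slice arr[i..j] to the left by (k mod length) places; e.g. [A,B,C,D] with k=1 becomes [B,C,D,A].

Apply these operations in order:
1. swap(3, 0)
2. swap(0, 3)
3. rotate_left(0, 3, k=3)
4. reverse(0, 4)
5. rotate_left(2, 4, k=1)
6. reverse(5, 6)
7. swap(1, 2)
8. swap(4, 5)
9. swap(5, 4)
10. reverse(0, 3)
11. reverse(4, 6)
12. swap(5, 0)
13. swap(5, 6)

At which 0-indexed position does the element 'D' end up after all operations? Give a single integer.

After 1 (swap(3, 0)): [H, G, D, E, F, A, B, C]
After 2 (swap(0, 3)): [E, G, D, H, F, A, B, C]
After 3 (rotate_left(0, 3, k=3)): [H, E, G, D, F, A, B, C]
After 4 (reverse(0, 4)): [F, D, G, E, H, A, B, C]
After 5 (rotate_left(2, 4, k=1)): [F, D, E, H, G, A, B, C]
After 6 (reverse(5, 6)): [F, D, E, H, G, B, A, C]
After 7 (swap(1, 2)): [F, E, D, H, G, B, A, C]
After 8 (swap(4, 5)): [F, E, D, H, B, G, A, C]
After 9 (swap(5, 4)): [F, E, D, H, G, B, A, C]
After 10 (reverse(0, 3)): [H, D, E, F, G, B, A, C]
After 11 (reverse(4, 6)): [H, D, E, F, A, B, G, C]
After 12 (swap(5, 0)): [B, D, E, F, A, H, G, C]
After 13 (swap(5, 6)): [B, D, E, F, A, G, H, C]

Answer: 1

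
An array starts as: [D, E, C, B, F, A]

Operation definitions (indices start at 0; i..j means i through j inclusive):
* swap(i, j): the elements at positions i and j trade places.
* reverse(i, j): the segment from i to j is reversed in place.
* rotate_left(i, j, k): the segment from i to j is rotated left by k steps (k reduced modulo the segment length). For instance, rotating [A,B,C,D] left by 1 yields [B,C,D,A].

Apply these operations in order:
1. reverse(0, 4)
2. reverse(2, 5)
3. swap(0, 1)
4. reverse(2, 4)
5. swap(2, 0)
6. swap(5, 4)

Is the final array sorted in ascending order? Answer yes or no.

After 1 (reverse(0, 4)): [F, B, C, E, D, A]
After 2 (reverse(2, 5)): [F, B, A, D, E, C]
After 3 (swap(0, 1)): [B, F, A, D, E, C]
After 4 (reverse(2, 4)): [B, F, E, D, A, C]
After 5 (swap(2, 0)): [E, F, B, D, A, C]
After 6 (swap(5, 4)): [E, F, B, D, C, A]

Answer: no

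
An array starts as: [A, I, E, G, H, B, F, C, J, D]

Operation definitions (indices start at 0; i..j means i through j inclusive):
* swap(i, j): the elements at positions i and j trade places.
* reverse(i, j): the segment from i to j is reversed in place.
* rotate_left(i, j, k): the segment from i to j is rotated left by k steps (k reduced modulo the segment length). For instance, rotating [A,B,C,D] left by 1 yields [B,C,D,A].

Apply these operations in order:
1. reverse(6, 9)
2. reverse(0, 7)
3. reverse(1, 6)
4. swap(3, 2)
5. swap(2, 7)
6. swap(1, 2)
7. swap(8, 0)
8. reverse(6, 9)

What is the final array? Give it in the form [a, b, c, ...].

After 1 (reverse(6, 9)): [A, I, E, G, H, B, D, J, C, F]
After 2 (reverse(0, 7)): [J, D, B, H, G, E, I, A, C, F]
After 3 (reverse(1, 6)): [J, I, E, G, H, B, D, A, C, F]
After 4 (swap(3, 2)): [J, I, G, E, H, B, D, A, C, F]
After 5 (swap(2, 7)): [J, I, A, E, H, B, D, G, C, F]
After 6 (swap(1, 2)): [J, A, I, E, H, B, D, G, C, F]
After 7 (swap(8, 0)): [C, A, I, E, H, B, D, G, J, F]
After 8 (reverse(6, 9)): [C, A, I, E, H, B, F, J, G, D]

Answer: [C, A, I, E, H, B, F, J, G, D]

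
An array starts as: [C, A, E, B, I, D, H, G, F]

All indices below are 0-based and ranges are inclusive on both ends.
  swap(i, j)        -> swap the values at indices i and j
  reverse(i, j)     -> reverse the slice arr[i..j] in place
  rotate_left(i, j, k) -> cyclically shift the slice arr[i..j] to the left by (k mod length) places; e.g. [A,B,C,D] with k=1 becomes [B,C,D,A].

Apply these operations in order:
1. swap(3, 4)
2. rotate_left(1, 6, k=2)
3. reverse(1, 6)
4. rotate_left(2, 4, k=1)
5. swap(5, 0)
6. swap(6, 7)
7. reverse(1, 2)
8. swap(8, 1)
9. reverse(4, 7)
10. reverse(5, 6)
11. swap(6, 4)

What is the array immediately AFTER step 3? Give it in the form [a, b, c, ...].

Answer: [C, E, A, H, D, B, I, G, F]

Derivation:
After 1 (swap(3, 4)): [C, A, E, I, B, D, H, G, F]
After 2 (rotate_left(1, 6, k=2)): [C, I, B, D, H, A, E, G, F]
After 3 (reverse(1, 6)): [C, E, A, H, D, B, I, G, F]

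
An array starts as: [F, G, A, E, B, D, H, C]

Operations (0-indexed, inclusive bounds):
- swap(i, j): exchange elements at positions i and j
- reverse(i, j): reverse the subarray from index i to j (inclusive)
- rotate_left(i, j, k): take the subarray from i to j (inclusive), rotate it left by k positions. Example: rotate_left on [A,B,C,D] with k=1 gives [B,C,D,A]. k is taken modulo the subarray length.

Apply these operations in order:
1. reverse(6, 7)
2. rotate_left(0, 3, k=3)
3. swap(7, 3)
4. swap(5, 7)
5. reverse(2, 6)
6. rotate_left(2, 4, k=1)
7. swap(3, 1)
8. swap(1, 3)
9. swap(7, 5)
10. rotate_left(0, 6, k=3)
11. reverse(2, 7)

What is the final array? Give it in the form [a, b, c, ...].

Answer: [B, C, H, A, F, E, G, D]

Derivation:
After 1 (reverse(6, 7)): [F, G, A, E, B, D, C, H]
After 2 (rotate_left(0, 3, k=3)): [E, F, G, A, B, D, C, H]
After 3 (swap(7, 3)): [E, F, G, H, B, D, C, A]
After 4 (swap(5, 7)): [E, F, G, H, B, A, C, D]
After 5 (reverse(2, 6)): [E, F, C, A, B, H, G, D]
After 6 (rotate_left(2, 4, k=1)): [E, F, A, B, C, H, G, D]
After 7 (swap(3, 1)): [E, B, A, F, C, H, G, D]
After 8 (swap(1, 3)): [E, F, A, B, C, H, G, D]
After 9 (swap(7, 5)): [E, F, A, B, C, D, G, H]
After 10 (rotate_left(0, 6, k=3)): [B, C, D, G, E, F, A, H]
After 11 (reverse(2, 7)): [B, C, H, A, F, E, G, D]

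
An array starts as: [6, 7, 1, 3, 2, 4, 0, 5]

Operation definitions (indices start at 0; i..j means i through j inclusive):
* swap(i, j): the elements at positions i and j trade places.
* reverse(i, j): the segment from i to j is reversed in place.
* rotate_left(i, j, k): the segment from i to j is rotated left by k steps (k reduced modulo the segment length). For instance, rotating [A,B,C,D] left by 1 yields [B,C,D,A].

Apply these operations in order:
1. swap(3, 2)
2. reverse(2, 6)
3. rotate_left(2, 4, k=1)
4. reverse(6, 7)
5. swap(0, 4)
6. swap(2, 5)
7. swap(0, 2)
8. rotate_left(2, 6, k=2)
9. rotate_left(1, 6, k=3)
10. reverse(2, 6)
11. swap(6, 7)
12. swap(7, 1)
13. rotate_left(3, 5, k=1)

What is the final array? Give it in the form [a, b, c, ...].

After 1 (swap(3, 2)): [6, 7, 3, 1, 2, 4, 0, 5]
After 2 (reverse(2, 6)): [6, 7, 0, 4, 2, 1, 3, 5]
After 3 (rotate_left(2, 4, k=1)): [6, 7, 4, 2, 0, 1, 3, 5]
After 4 (reverse(6, 7)): [6, 7, 4, 2, 0, 1, 5, 3]
After 5 (swap(0, 4)): [0, 7, 4, 2, 6, 1, 5, 3]
After 6 (swap(2, 5)): [0, 7, 1, 2, 6, 4, 5, 3]
After 7 (swap(0, 2)): [1, 7, 0, 2, 6, 4, 5, 3]
After 8 (rotate_left(2, 6, k=2)): [1, 7, 6, 4, 5, 0, 2, 3]
After 9 (rotate_left(1, 6, k=3)): [1, 5, 0, 2, 7, 6, 4, 3]
After 10 (reverse(2, 6)): [1, 5, 4, 6, 7, 2, 0, 3]
After 11 (swap(6, 7)): [1, 5, 4, 6, 7, 2, 3, 0]
After 12 (swap(7, 1)): [1, 0, 4, 6, 7, 2, 3, 5]
After 13 (rotate_left(3, 5, k=1)): [1, 0, 4, 7, 2, 6, 3, 5]

Answer: [1, 0, 4, 7, 2, 6, 3, 5]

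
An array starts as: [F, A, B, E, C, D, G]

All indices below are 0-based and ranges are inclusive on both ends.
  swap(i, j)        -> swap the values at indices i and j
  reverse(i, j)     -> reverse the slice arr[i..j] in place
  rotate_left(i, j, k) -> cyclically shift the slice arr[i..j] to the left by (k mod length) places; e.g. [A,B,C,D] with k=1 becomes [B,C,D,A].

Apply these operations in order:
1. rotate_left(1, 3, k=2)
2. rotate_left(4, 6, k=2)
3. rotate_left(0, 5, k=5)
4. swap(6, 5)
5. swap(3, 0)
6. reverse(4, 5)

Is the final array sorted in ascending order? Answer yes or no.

After 1 (rotate_left(1, 3, k=2)): [F, E, A, B, C, D, G]
After 2 (rotate_left(4, 6, k=2)): [F, E, A, B, G, C, D]
After 3 (rotate_left(0, 5, k=5)): [C, F, E, A, B, G, D]
After 4 (swap(6, 5)): [C, F, E, A, B, D, G]
After 5 (swap(3, 0)): [A, F, E, C, B, D, G]
After 6 (reverse(4, 5)): [A, F, E, C, D, B, G]

Answer: no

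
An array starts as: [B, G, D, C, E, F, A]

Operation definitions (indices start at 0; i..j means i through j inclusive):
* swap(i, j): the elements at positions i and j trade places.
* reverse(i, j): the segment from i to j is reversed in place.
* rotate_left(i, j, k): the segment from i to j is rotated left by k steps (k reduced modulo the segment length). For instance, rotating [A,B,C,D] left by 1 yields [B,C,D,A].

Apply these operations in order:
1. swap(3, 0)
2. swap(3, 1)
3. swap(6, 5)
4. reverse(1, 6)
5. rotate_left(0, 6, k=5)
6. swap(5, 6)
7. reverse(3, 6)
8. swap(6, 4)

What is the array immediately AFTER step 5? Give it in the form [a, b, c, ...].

Answer: [D, B, C, F, A, E, G]

Derivation:
After 1 (swap(3, 0)): [C, G, D, B, E, F, A]
After 2 (swap(3, 1)): [C, B, D, G, E, F, A]
After 3 (swap(6, 5)): [C, B, D, G, E, A, F]
After 4 (reverse(1, 6)): [C, F, A, E, G, D, B]
After 5 (rotate_left(0, 6, k=5)): [D, B, C, F, A, E, G]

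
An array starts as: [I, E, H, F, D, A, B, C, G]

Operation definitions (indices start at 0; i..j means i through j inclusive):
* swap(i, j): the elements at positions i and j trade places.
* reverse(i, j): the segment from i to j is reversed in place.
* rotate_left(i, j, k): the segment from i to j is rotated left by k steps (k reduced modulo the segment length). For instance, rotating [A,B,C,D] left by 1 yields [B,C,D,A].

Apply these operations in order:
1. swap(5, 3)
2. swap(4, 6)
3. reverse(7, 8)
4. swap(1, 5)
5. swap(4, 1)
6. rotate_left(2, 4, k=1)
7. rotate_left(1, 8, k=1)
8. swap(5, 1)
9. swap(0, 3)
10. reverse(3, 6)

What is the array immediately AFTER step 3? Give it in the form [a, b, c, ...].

Answer: [I, E, H, A, B, F, D, G, C]

Derivation:
After 1 (swap(5, 3)): [I, E, H, A, D, F, B, C, G]
After 2 (swap(4, 6)): [I, E, H, A, B, F, D, C, G]
After 3 (reverse(7, 8)): [I, E, H, A, B, F, D, G, C]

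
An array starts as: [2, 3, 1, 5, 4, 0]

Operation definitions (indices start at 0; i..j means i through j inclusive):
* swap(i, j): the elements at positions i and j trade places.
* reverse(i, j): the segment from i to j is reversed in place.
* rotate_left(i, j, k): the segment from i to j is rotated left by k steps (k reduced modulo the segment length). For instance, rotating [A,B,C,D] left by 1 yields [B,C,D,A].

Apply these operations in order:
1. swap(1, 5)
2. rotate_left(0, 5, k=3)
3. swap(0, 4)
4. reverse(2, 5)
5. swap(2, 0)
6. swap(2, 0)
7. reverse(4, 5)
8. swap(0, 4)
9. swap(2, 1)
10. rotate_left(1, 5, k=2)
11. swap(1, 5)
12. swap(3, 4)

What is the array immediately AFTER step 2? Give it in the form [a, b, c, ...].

Answer: [5, 4, 3, 2, 0, 1]

Derivation:
After 1 (swap(1, 5)): [2, 0, 1, 5, 4, 3]
After 2 (rotate_left(0, 5, k=3)): [5, 4, 3, 2, 0, 1]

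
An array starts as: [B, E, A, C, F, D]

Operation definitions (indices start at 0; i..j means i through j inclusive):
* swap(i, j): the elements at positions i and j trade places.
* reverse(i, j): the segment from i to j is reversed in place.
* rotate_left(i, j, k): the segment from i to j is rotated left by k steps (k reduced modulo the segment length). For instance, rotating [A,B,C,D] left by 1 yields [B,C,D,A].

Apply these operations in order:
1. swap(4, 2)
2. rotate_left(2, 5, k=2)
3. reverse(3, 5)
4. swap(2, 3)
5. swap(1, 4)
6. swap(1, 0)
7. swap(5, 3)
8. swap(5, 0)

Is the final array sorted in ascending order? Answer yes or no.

After 1 (swap(4, 2)): [B, E, F, C, A, D]
After 2 (rotate_left(2, 5, k=2)): [B, E, A, D, F, C]
After 3 (reverse(3, 5)): [B, E, A, C, F, D]
After 4 (swap(2, 3)): [B, E, C, A, F, D]
After 5 (swap(1, 4)): [B, F, C, A, E, D]
After 6 (swap(1, 0)): [F, B, C, A, E, D]
After 7 (swap(5, 3)): [F, B, C, D, E, A]
After 8 (swap(5, 0)): [A, B, C, D, E, F]

Answer: yes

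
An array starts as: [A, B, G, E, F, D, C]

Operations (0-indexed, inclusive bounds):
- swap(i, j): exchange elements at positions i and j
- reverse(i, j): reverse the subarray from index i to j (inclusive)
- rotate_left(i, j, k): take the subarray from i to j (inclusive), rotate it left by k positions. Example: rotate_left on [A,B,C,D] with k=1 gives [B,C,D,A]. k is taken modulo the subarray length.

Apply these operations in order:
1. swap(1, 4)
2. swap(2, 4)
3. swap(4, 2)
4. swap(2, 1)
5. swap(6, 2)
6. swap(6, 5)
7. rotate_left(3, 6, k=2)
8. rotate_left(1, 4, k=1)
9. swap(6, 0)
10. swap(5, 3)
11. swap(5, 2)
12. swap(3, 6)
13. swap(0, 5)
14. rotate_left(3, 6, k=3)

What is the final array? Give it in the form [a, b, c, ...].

Answer: [F, C, D, E, A, G, B]

Derivation:
After 1 (swap(1, 4)): [A, F, G, E, B, D, C]
After 2 (swap(2, 4)): [A, F, B, E, G, D, C]
After 3 (swap(4, 2)): [A, F, G, E, B, D, C]
After 4 (swap(2, 1)): [A, G, F, E, B, D, C]
After 5 (swap(6, 2)): [A, G, C, E, B, D, F]
After 6 (swap(6, 5)): [A, G, C, E, B, F, D]
After 7 (rotate_left(3, 6, k=2)): [A, G, C, F, D, E, B]
After 8 (rotate_left(1, 4, k=1)): [A, C, F, D, G, E, B]
After 9 (swap(6, 0)): [B, C, F, D, G, E, A]
After 10 (swap(5, 3)): [B, C, F, E, G, D, A]
After 11 (swap(5, 2)): [B, C, D, E, G, F, A]
After 12 (swap(3, 6)): [B, C, D, A, G, F, E]
After 13 (swap(0, 5)): [F, C, D, A, G, B, E]
After 14 (rotate_left(3, 6, k=3)): [F, C, D, E, A, G, B]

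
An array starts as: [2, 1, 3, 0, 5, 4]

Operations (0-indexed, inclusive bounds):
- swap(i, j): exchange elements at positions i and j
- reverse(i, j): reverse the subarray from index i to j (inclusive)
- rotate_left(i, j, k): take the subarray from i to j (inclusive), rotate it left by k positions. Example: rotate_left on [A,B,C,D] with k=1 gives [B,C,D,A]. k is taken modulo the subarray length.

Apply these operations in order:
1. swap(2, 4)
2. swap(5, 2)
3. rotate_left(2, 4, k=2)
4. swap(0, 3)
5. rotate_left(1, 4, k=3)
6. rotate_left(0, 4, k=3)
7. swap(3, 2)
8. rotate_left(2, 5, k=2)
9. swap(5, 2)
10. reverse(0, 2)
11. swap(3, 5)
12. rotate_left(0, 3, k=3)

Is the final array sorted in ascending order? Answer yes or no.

After 1 (swap(2, 4)): [2, 1, 5, 0, 3, 4]
After 2 (swap(5, 2)): [2, 1, 4, 0, 3, 5]
After 3 (rotate_left(2, 4, k=2)): [2, 1, 3, 4, 0, 5]
After 4 (swap(0, 3)): [4, 1, 3, 2, 0, 5]
After 5 (rotate_left(1, 4, k=3)): [4, 0, 1, 3, 2, 5]
After 6 (rotate_left(0, 4, k=3)): [3, 2, 4, 0, 1, 5]
After 7 (swap(3, 2)): [3, 2, 0, 4, 1, 5]
After 8 (rotate_left(2, 5, k=2)): [3, 2, 1, 5, 0, 4]
After 9 (swap(5, 2)): [3, 2, 4, 5, 0, 1]
After 10 (reverse(0, 2)): [4, 2, 3, 5, 0, 1]
After 11 (swap(3, 5)): [4, 2, 3, 1, 0, 5]
After 12 (rotate_left(0, 3, k=3)): [1, 4, 2, 3, 0, 5]

Answer: no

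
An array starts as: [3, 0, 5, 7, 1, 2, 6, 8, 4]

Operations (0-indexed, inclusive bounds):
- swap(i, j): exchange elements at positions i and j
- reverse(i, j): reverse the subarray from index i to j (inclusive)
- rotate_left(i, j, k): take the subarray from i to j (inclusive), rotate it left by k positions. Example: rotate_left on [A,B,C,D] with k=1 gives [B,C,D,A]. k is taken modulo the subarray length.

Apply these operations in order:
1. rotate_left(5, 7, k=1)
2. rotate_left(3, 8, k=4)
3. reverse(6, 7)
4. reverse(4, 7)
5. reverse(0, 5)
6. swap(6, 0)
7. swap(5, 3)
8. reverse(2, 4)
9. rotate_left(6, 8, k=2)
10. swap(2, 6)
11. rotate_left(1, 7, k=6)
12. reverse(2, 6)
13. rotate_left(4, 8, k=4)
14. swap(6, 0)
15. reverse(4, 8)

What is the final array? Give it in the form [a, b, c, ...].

Answer: [8, 6, 5, 2, 0, 1, 7, 3, 4]

Derivation:
After 1 (rotate_left(5, 7, k=1)): [3, 0, 5, 7, 1, 6, 8, 2, 4]
After 2 (rotate_left(3, 8, k=4)): [3, 0, 5, 2, 4, 7, 1, 6, 8]
After 3 (reverse(6, 7)): [3, 0, 5, 2, 4, 7, 6, 1, 8]
After 4 (reverse(4, 7)): [3, 0, 5, 2, 1, 6, 7, 4, 8]
After 5 (reverse(0, 5)): [6, 1, 2, 5, 0, 3, 7, 4, 8]
After 6 (swap(6, 0)): [7, 1, 2, 5, 0, 3, 6, 4, 8]
After 7 (swap(5, 3)): [7, 1, 2, 3, 0, 5, 6, 4, 8]
After 8 (reverse(2, 4)): [7, 1, 0, 3, 2, 5, 6, 4, 8]
After 9 (rotate_left(6, 8, k=2)): [7, 1, 0, 3, 2, 5, 8, 6, 4]
After 10 (swap(2, 6)): [7, 1, 8, 3, 2, 5, 0, 6, 4]
After 11 (rotate_left(1, 7, k=6)): [7, 6, 1, 8, 3, 2, 5, 0, 4]
After 12 (reverse(2, 6)): [7, 6, 5, 2, 3, 8, 1, 0, 4]
After 13 (rotate_left(4, 8, k=4)): [7, 6, 5, 2, 4, 3, 8, 1, 0]
After 14 (swap(6, 0)): [8, 6, 5, 2, 4, 3, 7, 1, 0]
After 15 (reverse(4, 8)): [8, 6, 5, 2, 0, 1, 7, 3, 4]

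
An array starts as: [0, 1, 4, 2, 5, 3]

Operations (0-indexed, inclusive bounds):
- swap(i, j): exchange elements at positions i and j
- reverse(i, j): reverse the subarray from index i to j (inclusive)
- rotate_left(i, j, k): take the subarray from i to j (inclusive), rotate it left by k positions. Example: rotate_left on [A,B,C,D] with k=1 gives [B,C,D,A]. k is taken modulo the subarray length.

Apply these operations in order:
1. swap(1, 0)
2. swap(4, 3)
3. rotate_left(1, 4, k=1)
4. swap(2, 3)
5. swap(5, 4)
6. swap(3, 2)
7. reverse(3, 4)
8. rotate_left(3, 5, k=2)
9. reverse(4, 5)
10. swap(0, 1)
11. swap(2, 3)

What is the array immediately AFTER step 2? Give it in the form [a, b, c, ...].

After 1 (swap(1, 0)): [1, 0, 4, 2, 5, 3]
After 2 (swap(4, 3)): [1, 0, 4, 5, 2, 3]

Answer: [1, 0, 4, 5, 2, 3]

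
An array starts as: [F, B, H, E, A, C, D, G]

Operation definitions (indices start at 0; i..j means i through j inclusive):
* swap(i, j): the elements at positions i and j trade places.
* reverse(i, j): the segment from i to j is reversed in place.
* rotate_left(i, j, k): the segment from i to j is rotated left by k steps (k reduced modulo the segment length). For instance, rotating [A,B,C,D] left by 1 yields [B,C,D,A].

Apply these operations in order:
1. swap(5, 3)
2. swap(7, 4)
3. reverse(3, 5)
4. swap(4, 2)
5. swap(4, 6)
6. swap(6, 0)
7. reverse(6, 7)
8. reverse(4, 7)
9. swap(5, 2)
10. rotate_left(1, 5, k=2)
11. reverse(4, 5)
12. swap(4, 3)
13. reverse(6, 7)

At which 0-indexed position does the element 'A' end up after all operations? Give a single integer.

Answer: 3

Derivation:
After 1 (swap(5, 3)): [F, B, H, C, A, E, D, G]
After 2 (swap(7, 4)): [F, B, H, C, G, E, D, A]
After 3 (reverse(3, 5)): [F, B, H, E, G, C, D, A]
After 4 (swap(4, 2)): [F, B, G, E, H, C, D, A]
After 5 (swap(4, 6)): [F, B, G, E, D, C, H, A]
After 6 (swap(6, 0)): [H, B, G, E, D, C, F, A]
After 7 (reverse(6, 7)): [H, B, G, E, D, C, A, F]
After 8 (reverse(4, 7)): [H, B, G, E, F, A, C, D]
After 9 (swap(5, 2)): [H, B, A, E, F, G, C, D]
After 10 (rotate_left(1, 5, k=2)): [H, E, F, G, B, A, C, D]
After 11 (reverse(4, 5)): [H, E, F, G, A, B, C, D]
After 12 (swap(4, 3)): [H, E, F, A, G, B, C, D]
After 13 (reverse(6, 7)): [H, E, F, A, G, B, D, C]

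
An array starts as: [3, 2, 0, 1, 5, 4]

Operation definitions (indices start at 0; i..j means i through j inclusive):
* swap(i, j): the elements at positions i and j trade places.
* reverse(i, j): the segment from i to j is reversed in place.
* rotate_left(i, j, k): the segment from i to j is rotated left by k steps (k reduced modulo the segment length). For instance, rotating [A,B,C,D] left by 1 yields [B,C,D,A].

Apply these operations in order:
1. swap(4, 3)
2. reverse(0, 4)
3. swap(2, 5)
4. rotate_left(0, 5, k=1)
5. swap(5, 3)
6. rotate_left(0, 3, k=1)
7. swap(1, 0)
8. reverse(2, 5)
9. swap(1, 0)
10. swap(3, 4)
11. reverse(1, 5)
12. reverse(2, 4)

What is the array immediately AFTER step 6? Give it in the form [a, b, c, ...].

After 1 (swap(4, 3)): [3, 2, 0, 5, 1, 4]
After 2 (reverse(0, 4)): [1, 5, 0, 2, 3, 4]
After 3 (swap(2, 5)): [1, 5, 4, 2, 3, 0]
After 4 (rotate_left(0, 5, k=1)): [5, 4, 2, 3, 0, 1]
After 5 (swap(5, 3)): [5, 4, 2, 1, 0, 3]
After 6 (rotate_left(0, 3, k=1)): [4, 2, 1, 5, 0, 3]

Answer: [4, 2, 1, 5, 0, 3]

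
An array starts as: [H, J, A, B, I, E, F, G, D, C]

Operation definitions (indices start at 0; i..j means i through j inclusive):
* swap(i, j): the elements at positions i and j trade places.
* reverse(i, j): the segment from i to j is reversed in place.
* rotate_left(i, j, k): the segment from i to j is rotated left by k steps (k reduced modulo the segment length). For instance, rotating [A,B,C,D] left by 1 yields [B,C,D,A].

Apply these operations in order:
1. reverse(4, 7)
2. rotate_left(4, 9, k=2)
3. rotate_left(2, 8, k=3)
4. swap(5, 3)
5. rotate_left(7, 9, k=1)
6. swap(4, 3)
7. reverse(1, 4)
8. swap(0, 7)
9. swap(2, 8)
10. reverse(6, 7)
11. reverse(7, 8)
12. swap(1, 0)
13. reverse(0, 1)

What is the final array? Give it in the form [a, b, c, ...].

Answer: [E, G, F, I, J, D, H, C, A, B]

Derivation:
After 1 (reverse(4, 7)): [H, J, A, B, G, F, E, I, D, C]
After 2 (rotate_left(4, 9, k=2)): [H, J, A, B, E, I, D, C, G, F]
After 3 (rotate_left(2, 8, k=3)): [H, J, I, D, C, G, A, B, E, F]
After 4 (swap(5, 3)): [H, J, I, G, C, D, A, B, E, F]
After 5 (rotate_left(7, 9, k=1)): [H, J, I, G, C, D, A, E, F, B]
After 6 (swap(4, 3)): [H, J, I, C, G, D, A, E, F, B]
After 7 (reverse(1, 4)): [H, G, C, I, J, D, A, E, F, B]
After 8 (swap(0, 7)): [E, G, C, I, J, D, A, H, F, B]
After 9 (swap(2, 8)): [E, G, F, I, J, D, A, H, C, B]
After 10 (reverse(6, 7)): [E, G, F, I, J, D, H, A, C, B]
After 11 (reverse(7, 8)): [E, G, F, I, J, D, H, C, A, B]
After 12 (swap(1, 0)): [G, E, F, I, J, D, H, C, A, B]
After 13 (reverse(0, 1)): [E, G, F, I, J, D, H, C, A, B]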